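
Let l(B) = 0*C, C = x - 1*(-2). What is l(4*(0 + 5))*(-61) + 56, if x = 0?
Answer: 56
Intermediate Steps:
C = 2 (C = 0 - 1*(-2) = 0 + 2 = 2)
l(B) = 0 (l(B) = 0*2 = 0)
l(4*(0 + 5))*(-61) + 56 = 0*(-61) + 56 = 0 + 56 = 56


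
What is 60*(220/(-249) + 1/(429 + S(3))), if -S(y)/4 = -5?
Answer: -1970620/37267 ≈ -52.878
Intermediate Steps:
S(y) = 20 (S(y) = -4*(-5) = 20)
60*(220/(-249) + 1/(429 + S(3))) = 60*(220/(-249) + 1/(429 + 20)) = 60*(220*(-1/249) + 1/449) = 60*(-220/249 + 1/449) = 60*(-98531/111801) = -1970620/37267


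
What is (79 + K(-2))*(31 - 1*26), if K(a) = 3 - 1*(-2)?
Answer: 420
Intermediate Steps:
K(a) = 5 (K(a) = 3 + 2 = 5)
(79 + K(-2))*(31 - 1*26) = (79 + 5)*(31 - 1*26) = 84*(31 - 26) = 84*5 = 420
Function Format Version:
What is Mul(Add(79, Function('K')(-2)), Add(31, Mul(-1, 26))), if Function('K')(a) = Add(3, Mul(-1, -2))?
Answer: 420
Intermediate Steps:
Function('K')(a) = 5 (Function('K')(a) = Add(3, 2) = 5)
Mul(Add(79, Function('K')(-2)), Add(31, Mul(-1, 26))) = Mul(Add(79, 5), Add(31, Mul(-1, 26))) = Mul(84, Add(31, -26)) = Mul(84, 5) = 420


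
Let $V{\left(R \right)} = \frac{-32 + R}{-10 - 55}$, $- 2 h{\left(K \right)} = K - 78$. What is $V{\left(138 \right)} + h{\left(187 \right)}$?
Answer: $- \frac{7297}{130} \approx -56.131$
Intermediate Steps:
$h{\left(K \right)} = 39 - \frac{K}{2}$ ($h{\left(K \right)} = - \frac{K - 78}{2} = - \frac{-78 + K}{2} = 39 - \frac{K}{2}$)
$V{\left(R \right)} = \frac{32}{65} - \frac{R}{65}$ ($V{\left(R \right)} = \frac{-32 + R}{-65} = \left(-32 + R\right) \left(- \frac{1}{65}\right) = \frac{32}{65} - \frac{R}{65}$)
$V{\left(138 \right)} + h{\left(187 \right)} = \left(\frac{32}{65} - \frac{138}{65}\right) + \left(39 - \frac{187}{2}\right) = - \frac{106}{65} - \frac{109}{2} = - \frac{7297}{130}$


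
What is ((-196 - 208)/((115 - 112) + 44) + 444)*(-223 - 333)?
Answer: -11377984/47 ≈ -2.4208e+5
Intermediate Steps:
((-196 - 208)/((115 - 112) + 44) + 444)*(-223 - 333) = (-404/(3 + 44) + 444)*(-556) = (-404/47 + 444)*(-556) = (20464/47)*(-556) = -11377984/47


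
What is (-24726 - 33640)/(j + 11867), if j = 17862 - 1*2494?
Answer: -58366/27235 ≈ -2.1431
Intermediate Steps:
j = 15368 (j = 17862 - 2494 = 15368)
(-24726 - 33640)/(j + 11867) = (-24726 - 33640)/(15368 + 11867) = -58366/27235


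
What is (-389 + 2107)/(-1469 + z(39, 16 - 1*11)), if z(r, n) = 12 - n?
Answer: -859/731 ≈ -1.1751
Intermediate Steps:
(-389 + 2107)/(-1469 + z(39, 16 - 1*11)) = (-389 + 2107)/(-1469 + (12 - (16 - 1*11))) = 1718/(-1469 + (12 - (16 - 11))) = 1718/(-1469 + (12 - 1*5)) = 1718/(-1469 + (12 - 5)) = 1718/(-1469 + 7) = 1718/(-1462) = 1718*(-1/1462) = -859/731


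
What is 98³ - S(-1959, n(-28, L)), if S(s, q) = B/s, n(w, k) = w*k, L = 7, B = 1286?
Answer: 1843796414/1959 ≈ 9.4119e+5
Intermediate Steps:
n(w, k) = k*w
S(s, q) = 1286/s
98³ - S(-1959, n(-28, L)) = 98³ - 1286/(-1959) = 941192 - 1286*(-1)/1959 = 941192 - 1*(-1286/1959) = 941192 + 1286/1959 = 1843796414/1959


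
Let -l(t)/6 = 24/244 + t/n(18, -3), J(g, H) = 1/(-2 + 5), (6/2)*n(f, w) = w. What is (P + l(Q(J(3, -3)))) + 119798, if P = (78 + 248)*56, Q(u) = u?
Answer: 8421380/61 ≈ 1.3806e+5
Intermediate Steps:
n(f, w) = w/3
J(g, H) = ⅓ (J(g, H) = 1/3 = ⅓)
P = 18256 (P = 326*56 = 18256)
l(t) = -36/61 + 6*t (l(t) = -6*(24/244 + t/(((⅓)*(-3)))) = -6*(24*(1/244) + t/(-1)) = -6*(6/61 + t*(-1)) = -6*(6/61 - t) = -36/61 + 6*t)
(P + l(Q(J(3, -3)))) + 119798 = (18256 + (-36/61 + 6*(⅓))) + 119798 = (18256 + (-36/61 + 2)) + 119798 = (18256 + 86/61) + 119798 = 1113702/61 + 119798 = 8421380/61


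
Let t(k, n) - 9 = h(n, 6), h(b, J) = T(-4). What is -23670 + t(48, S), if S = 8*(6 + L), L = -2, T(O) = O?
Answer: -23665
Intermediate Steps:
h(b, J) = -4
S = 32 (S = 8*(6 - 2) = 8*4 = 32)
t(k, n) = 5 (t(k, n) = 9 - 4 = 5)
-23670 + t(48, S) = -23670 + 5 = -23665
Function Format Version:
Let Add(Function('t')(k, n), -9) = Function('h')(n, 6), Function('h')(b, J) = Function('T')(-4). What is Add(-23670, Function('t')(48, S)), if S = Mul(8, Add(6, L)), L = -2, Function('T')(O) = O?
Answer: -23665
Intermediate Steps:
Function('h')(b, J) = -4
S = 32 (S = Mul(8, Add(6, -2)) = Mul(8, 4) = 32)
Function('t')(k, n) = 5 (Function('t')(k, n) = Add(9, -4) = 5)
Add(-23670, Function('t')(48, S)) = Add(-23670, 5) = -23665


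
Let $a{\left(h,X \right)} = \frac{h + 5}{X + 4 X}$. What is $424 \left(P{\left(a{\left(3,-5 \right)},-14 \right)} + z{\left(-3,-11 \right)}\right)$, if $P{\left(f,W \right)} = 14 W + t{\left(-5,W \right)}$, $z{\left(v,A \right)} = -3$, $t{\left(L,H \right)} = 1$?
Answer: $-83952$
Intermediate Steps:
$a{\left(h,X \right)} = \frac{5 + h}{5 X}$
$P{\left(f,W \right)} = 1 + 14 W$ ($P{\left(f,W \right)} = 14 W + 1 = 1 + 14 W$)
$424 \left(P{\left(a{\left(3,-5 \right)},-14 \right)} + z{\left(-3,-11 \right)}\right) = 424 \left(\left(1 + 14 \left(-14\right)\right) - 3\right) = 424 \left(\left(1 - 196\right) - 3\right) = 424 \left(-195 - 3\right) = 424 \left(-198\right) = -83952$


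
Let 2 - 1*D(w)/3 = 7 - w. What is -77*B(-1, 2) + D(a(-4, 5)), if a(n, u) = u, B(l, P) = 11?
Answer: -847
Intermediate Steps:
D(w) = -15 + 3*w (D(w) = 6 - 3*(7 - w) = 6 + (-21 + 3*w) = -15 + 3*w)
-77*B(-1, 2) + D(a(-4, 5)) = -77*11 + (-15 + 3*5) = -847 + (-15 + 15) = -847 + 0 = -847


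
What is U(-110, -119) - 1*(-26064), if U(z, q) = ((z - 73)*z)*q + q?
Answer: -2369525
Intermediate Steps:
U(z, q) = q + q*z*(-73 + z) (U(z, q) = ((-73 + z)*z)*q + q = (z*(-73 + z))*q + q = q*z*(-73 + z) + q = q + q*z*(-73 + z))
U(-110, -119) - 1*(-26064) = -119*(1 + (-110)² - 73*(-110)) - 1*(-26064) = -119*(1 + 12100 + 8030) + 26064 = -119*20131 + 26064 = -2395589 + 26064 = -2369525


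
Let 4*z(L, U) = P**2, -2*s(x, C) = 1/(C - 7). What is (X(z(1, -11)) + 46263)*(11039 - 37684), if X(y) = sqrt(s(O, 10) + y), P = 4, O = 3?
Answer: -1232677635 - 26645*sqrt(138)/6 ≈ -1.2327e+9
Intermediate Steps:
s(x, C) = -1/(2*(-7 + C)) (s(x, C) = -1/(2*(C - 7)) = -1/(2*(-7 + C)))
z(L, U) = 4 (z(L, U) = (1/4)*4**2 = (1/4)*16 = 4)
X(y) = sqrt(-1/6 + y) (X(y) = sqrt(-1/(-14 + 2*10) + y) = sqrt(-1/(-14 + 20) + y) = sqrt(-1/6 + y))
(X(z(1, -11)) + 46263)*(11039 - 37684) = (sqrt(-6 + 36*4)/6 + 46263)*(11039 - 37684) = (sqrt(-6 + 144)/6 + 46263)*(-26645) = (sqrt(138)/6 + 46263)*(-26645) = (46263 + sqrt(138)/6)*(-26645) = -1232677635 - 26645*sqrt(138)/6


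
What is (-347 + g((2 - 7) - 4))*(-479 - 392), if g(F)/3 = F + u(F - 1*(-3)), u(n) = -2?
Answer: 330980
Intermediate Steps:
g(F) = -6 + 3*F (g(F) = 3*(F - 2) = 3*(-2 + F) = -6 + 3*F)
(-347 + g((2 - 7) - 4))*(-479 - 392) = (-347 + (-6 + 3*((2 - 7) - 4)))*(-479 - 392) = (-347 + (-6 + 3*(-5 - 4)))*(-871) = (-347 + (-6 + 3*(-9)))*(-871) = (-347 + (-6 - 27))*(-871) = (-347 - 33)*(-871) = -380*(-871) = 330980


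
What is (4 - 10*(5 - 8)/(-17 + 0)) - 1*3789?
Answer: -64375/17 ≈ -3786.8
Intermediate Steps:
(4 - 10*(5 - 8)/(-17 + 0)) - 1*3789 = (4 - (-30)/(-17)) - 3789 = (4 - (-30)*(-1)/17) - 3789 = (4 - 10*3/17) - 3789 = (4 - 30/17) - 3789 = 38/17 - 3789 = -64375/17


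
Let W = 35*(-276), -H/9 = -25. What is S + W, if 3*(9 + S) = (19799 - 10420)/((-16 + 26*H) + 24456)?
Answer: -878612651/90870 ≈ -9668.9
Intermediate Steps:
H = 225 (H = -9*(-25) = 225)
W = -9660
S = -808451/90870 (S = -9 + ((19799 - 10420)/((-16 + 26*225) + 24456))/3 = -9 + (9379/((-16 + 5850) + 24456))/3 = -9 + (9379/(5834 + 24456))/3 = -9 + (9379/30290)/3 = -9 + (9379*(1/30290))/3 = -9 + (⅓)*(9379/30290) = -9 + 9379/90870 = -808451/90870 ≈ -8.8968)
S + W = -808451/90870 - 9660 = -878612651/90870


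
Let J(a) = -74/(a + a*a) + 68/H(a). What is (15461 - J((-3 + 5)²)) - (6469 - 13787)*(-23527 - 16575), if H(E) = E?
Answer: -2934509883/10 ≈ -2.9345e+8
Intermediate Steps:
J(a) = -74/(a + a²) + 68/a (J(a) = -74/(a + a*a) + 68/a = -74/(a + a²) + 68/a)
(15461 - J((-3 + 5)²)) - (6469 - 13787)*(-23527 - 16575) = (15461 - 2*(-3 + 34*(-3 + 5)²)/(((-3 + 5)²)*(1 + (-3 + 5)²))) - (6469 - 13787)*(-23527 - 16575) = (15461 - 2*(-3 + 34*2²)/((2²)*(1 + 2²))) - (-7318)*(-40102) = (15461 - 2*(-3 + 34*4)/(4*(1 + 4))) - 1*293466436 = (15461 - 2*(-3 + 136)/(4*5)) - 293466436 = (15461 - 2*133/(4*5)) - 293466436 = (15461 - 1*133/10) - 293466436 = (15461 - 133/10) - 293466436 = 154477/10 - 293466436 = -2934509883/10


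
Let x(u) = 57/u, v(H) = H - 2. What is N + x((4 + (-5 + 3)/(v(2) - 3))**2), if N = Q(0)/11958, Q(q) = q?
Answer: 513/196 ≈ 2.6173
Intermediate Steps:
v(H) = -2 + H
N = 0 (N = 0/11958 = 0*(1/11958) = 0)
N + x((4 + (-5 + 3)/(v(2) - 3))**2) = 0 + 57/((4 + (-5 + 3)/((-2 + 2) - 3))**2) = 0 + 57/((4 - 2/(0 - 3))**2) = 0 + 57/((4 - 2/(-3))**2) = 0 + 57/((4 - 2*(-1/3))**2) = 0 + 57/((4 + 2/3)**2) = 0 + 57/((14/3)**2) = 0 + 57/(196/9) = 0 + 57*(9/196) = 0 + 513/196 = 513/196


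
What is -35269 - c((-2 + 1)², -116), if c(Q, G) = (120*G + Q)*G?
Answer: -1649873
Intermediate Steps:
c(Q, G) = G*(Q + 120*G) (c(Q, G) = (Q + 120*G)*G = G*(Q + 120*G))
-35269 - c((-2 + 1)², -116) = -35269 - (-116)*((-2 + 1)² + 120*(-116)) = -35269 - (-116)*((-1)² - 13920) = -35269 - (-116)*(1 - 13920) = -35269 - (-116)*(-13919) = -35269 - 1*1614604 = -35269 - 1614604 = -1649873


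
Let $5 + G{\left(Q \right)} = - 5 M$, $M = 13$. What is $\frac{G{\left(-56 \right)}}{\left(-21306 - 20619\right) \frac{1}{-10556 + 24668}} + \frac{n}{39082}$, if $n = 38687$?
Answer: $\frac{2681914357}{109234190} \approx 24.552$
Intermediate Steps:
$G{\left(Q \right)} = -70$ ($G{\left(Q \right)} = -5 - 65 = -70$)
$\frac{G{\left(-56 \right)}}{\left(-21306 - 20619\right) \frac{1}{-10556 + 24668}} + \frac{n}{39082} = - \frac{70}{\left(-21306 - 20619\right) \frac{1}{-10556 + 24668}} + \frac{38687}{39082} = - \frac{70}{\left(-41925\right) \frac{1}{14112}} + 38687 \cdot \frac{1}{39082} = - \frac{70}{\left(-41925\right) \frac{1}{14112}} + \frac{38687}{39082} = - \frac{70}{- \frac{13975}{4704}} + \frac{38687}{39082} = \left(-70\right) \left(- \frac{4704}{13975}\right) + \frac{38687}{39082} = \frac{65856}{2795} + \frac{38687}{39082} = \frac{2681914357}{109234190}$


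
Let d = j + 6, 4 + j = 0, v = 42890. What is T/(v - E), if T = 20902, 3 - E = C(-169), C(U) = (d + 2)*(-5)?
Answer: 20902/42867 ≈ 0.48760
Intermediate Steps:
j = -4 (j = -4 + 0 = -4)
d = 2 (d = -4 + 6 = 2)
C(U) = -20 (C(U) = (2 + 2)*(-5) = 4*(-5) = -20)
E = 23 (E = 3 - 1*(-20) = 3 + 20 = 23)
T/(v - E) = 20902/(42890 - 1*23) = 20902/(42890 - 23) = 20902/42867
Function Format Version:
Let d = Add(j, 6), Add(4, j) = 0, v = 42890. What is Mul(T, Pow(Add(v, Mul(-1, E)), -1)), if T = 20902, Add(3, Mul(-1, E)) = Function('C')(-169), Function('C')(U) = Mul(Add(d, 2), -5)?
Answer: Rational(20902, 42867) ≈ 0.48760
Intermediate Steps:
j = -4 (j = Add(-4, 0) = -4)
d = 2 (d = Add(-4, 6) = 2)
Function('C')(U) = -20 (Function('C')(U) = Mul(Add(2, 2), -5) = Mul(4, -5) = -20)
E = 23 (E = Add(3, Mul(-1, -20)) = Add(3, 20) = 23)
Mul(T, Pow(Add(v, Mul(-1, E)), -1)) = Mul(20902, Pow(Add(42890, Mul(-1, 23)), -1)) = Mul(20902, Pow(Add(42890, -23), -1)) = Mul(20902, Pow(42867, -1)) = Mul(20902, Rational(1, 42867)) = Rational(20902, 42867)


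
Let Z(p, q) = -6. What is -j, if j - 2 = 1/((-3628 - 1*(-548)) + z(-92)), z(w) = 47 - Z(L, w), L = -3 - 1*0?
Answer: -6053/3027 ≈ -1.9997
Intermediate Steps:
L = -3 (L = -3 + 0 = -3)
z(w) = 53 (z(w) = 47 - 1*(-6) = 47 + 6 = 53)
j = 6053/3027 (j = 2 + 1/((-3628 - 1*(-548)) + 53) = 2 + 1/((-3628 + 548) + 53) = 2 + 1/(-3080 + 53) = 2 + 1/(-3027) = 2 - 1/3027 = 6053/3027 ≈ 1.9997)
-j = -1*6053/3027 = -6053/3027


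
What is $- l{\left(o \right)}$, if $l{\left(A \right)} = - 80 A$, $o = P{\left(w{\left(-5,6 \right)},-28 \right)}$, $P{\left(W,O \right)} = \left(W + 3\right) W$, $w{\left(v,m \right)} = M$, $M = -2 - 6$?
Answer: $3200$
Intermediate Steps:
$M = -8$ ($M = -2 - 6 = -8$)
$w{\left(v,m \right)} = -8$
$P{\left(W,O \right)} = W \left(3 + W\right)$ ($P{\left(W,O \right)} = \left(3 + W\right) W = W \left(3 + W\right)$)
$o = 40$ ($o = - 8 \left(3 - 8\right) = \left(-8\right) \left(-5\right) = 40$)
$- l{\left(o \right)} = - \left(-80\right) 40 = \left(-1\right) \left(-3200\right) = 3200$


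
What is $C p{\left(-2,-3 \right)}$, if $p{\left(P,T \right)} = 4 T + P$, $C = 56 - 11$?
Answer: $-630$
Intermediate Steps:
$C = 45$ ($C = 56 - 11 = 45$)
$p{\left(P,T \right)} = P + 4 T$
$C p{\left(-2,-3 \right)} = 45 \left(-2 + 4 \left(-3\right)\right) = 45 \left(-2 - 12\right) = 45 \left(-14\right) = -630$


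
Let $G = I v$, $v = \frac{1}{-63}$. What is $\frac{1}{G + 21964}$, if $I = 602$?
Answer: $\frac{9}{197590} \approx 4.5549 \cdot 10^{-5}$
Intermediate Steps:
$v = - \frac{1}{63} \approx -0.015873$
$G = - \frac{86}{9}$ ($G = 602 \left(- \frac{1}{63}\right) = - \frac{86}{9} \approx -9.5556$)
$\frac{1}{G + 21964} = \frac{1}{- \frac{86}{9} + 21964} = \frac{1}{\frac{197590}{9}} = \frac{9}{197590}$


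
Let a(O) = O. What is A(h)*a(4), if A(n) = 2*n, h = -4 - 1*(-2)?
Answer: -16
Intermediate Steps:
h = -2 (h = -4 + 2 = -2)
A(h)*a(4) = (2*(-2))*4 = -4*4 = -16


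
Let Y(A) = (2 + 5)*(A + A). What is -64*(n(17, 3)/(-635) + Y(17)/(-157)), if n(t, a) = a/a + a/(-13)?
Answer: 25168128/259207 ≈ 97.097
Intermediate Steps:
Y(A) = 14*A (Y(A) = 7*(2*A) = 14*A)
n(t, a) = 1 - a/13 (n(t, a) = 1 + a*(-1/13) = 1 - a/13)
-64*(n(17, 3)/(-635) + Y(17)/(-157)) = -64*((1 - 1/13*3)/(-635) + (14*17)/(-157)) = -64*((1 - 3/13)*(-1/635) + 238*(-1/157)) = -64*((10/13)*(-1/635) - 238/157) = -64*(-2/1651 - 238/157) = -64*(-393252/259207) = 25168128/259207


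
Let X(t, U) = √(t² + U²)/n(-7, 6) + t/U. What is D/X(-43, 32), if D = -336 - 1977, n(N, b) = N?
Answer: -155951712/2851351 + 215534592*√17/2851351 ≈ 256.97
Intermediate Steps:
D = -2313
X(t, U) = -√(U² + t²)/7 + t/U (X(t, U) = √(t² + U²)/(-7) + t/U = √(U² + t²)*(-⅐) + t/U = -√(U² + t²)/7 + t/U)
D/X(-43, 32) = -2313/(-√(32² + (-43)²)/7 - 43/32) = -2313/(-√(1024 + 1849)/7 - 43*1/32) = -2313/(-13*√17/7 - 43/32) = -2313/(-43/32 - 13*√17/7)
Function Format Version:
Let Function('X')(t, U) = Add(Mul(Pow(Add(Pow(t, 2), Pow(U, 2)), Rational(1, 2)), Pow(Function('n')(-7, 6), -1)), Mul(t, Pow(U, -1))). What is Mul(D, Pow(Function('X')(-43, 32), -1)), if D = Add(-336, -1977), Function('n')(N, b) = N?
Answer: Add(Rational(-155951712, 2851351), Mul(Rational(215534592, 2851351), Pow(17, Rational(1, 2)))) ≈ 256.97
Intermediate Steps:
D = -2313
Function('X')(t, U) = Add(Mul(Rational(-1, 7), Pow(Add(Pow(U, 2), Pow(t, 2)), Rational(1, 2))), Mul(t, Pow(U, -1))) (Function('X')(t, U) = Add(Mul(Pow(Add(Pow(t, 2), Pow(U, 2)), Rational(1, 2)), Pow(-7, -1)), Mul(t, Pow(U, -1))) = Add(Mul(Pow(Add(Pow(U, 2), Pow(t, 2)), Rational(1, 2)), Rational(-1, 7)), Mul(t, Pow(U, -1))) = Add(Mul(Rational(-1, 7), Pow(Add(Pow(U, 2), Pow(t, 2)), Rational(1, 2))), Mul(t, Pow(U, -1))))
Mul(D, Pow(Function('X')(-43, 32), -1)) = Mul(-2313, Pow(Add(Mul(Rational(-1, 7), Pow(Add(Pow(32, 2), Pow(-43, 2)), Rational(1, 2))), Mul(-43, Pow(32, -1))), -1)) = Mul(-2313, Pow(Add(Mul(Rational(-1, 7), Pow(Add(1024, 1849), Rational(1, 2))), Mul(-43, Rational(1, 32))), -1)) = Mul(-2313, Pow(Add(Mul(Rational(-1, 7), Pow(2873, Rational(1, 2))), Rational(-43, 32)), -1)) = Mul(-2313, Pow(Add(Mul(Rational(-1, 7), Mul(13, Pow(17, Rational(1, 2)))), Rational(-43, 32)), -1)) = Mul(-2313, Pow(Add(Mul(Rational(-13, 7), Pow(17, Rational(1, 2))), Rational(-43, 32)), -1)) = Mul(-2313, Pow(Add(Rational(-43, 32), Mul(Rational(-13, 7), Pow(17, Rational(1, 2)))), -1))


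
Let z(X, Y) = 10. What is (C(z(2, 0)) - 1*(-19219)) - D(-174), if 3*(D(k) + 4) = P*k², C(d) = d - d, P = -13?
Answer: 150419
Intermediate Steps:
C(d) = 0
D(k) = -4 - 13*k²/3 (D(k) = -4 + (-13*k²)/3 = -4 - 13*k²/3)
(C(z(2, 0)) - 1*(-19219)) - D(-174) = (0 - 1*(-19219)) - (-4 - 13/3*(-174)²) = (0 + 19219) - (-4 - 13/3*30276) = 19219 - (-4 - 131196) = 19219 - 1*(-131200) = 19219 + 131200 = 150419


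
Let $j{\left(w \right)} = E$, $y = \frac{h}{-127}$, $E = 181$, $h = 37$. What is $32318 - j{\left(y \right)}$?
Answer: $32137$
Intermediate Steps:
$y = - \frac{37}{127}$ ($y = \frac{37}{-127} = 37 \left(- \frac{1}{127}\right) = - \frac{37}{127} \approx -0.29134$)
$j{\left(w \right)} = 181$
$32318 - j{\left(y \right)} = 32318 - 181 = 32137$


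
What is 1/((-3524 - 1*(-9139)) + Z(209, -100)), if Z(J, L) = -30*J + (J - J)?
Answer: -1/655 ≈ -0.0015267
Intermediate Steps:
Z(J, L) = -30*J (Z(J, L) = -30*J + 0 = -30*J)
1/((-3524 - 1*(-9139)) + Z(209, -100)) = 1/((-3524 - 1*(-9139)) - 30*209) = 1/((-3524 + 9139) - 6270) = 1/(5615 - 6270) = 1/(-655) = -1/655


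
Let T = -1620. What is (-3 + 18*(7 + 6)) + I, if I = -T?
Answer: 1851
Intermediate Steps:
I = 1620 (I = -1*(-1620) = 1620)
(-3 + 18*(7 + 6)) + I = (-3 + 18*(7 + 6)) + 1620 = (-3 + 18*13) + 1620 = (-3 + 234) + 1620 = 231 + 1620 = 1851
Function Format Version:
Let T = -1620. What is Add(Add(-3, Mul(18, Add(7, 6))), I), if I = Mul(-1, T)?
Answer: 1851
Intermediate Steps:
I = 1620 (I = Mul(-1, -1620) = 1620)
Add(Add(-3, Mul(18, Add(7, 6))), I) = Add(Add(-3, Mul(18, Add(7, 6))), 1620) = Add(Add(-3, Mul(18, 13)), 1620) = Add(Add(-3, 234), 1620) = Add(231, 1620) = 1851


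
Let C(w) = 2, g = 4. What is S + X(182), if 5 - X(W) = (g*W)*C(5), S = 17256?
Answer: 15805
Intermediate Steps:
X(W) = 5 - 8*W (X(W) = 5 - 4*W*2 = 5 - 8*W)
S + X(182) = 17256 + (5 - 8*182) = 17256 + (5 - 1456) = 17256 - 1451 = 15805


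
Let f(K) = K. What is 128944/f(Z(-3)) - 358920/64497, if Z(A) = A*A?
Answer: 2771090296/193491 ≈ 14322.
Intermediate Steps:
Z(A) = A**2
128944/f(Z(-3)) - 358920/64497 = 128944/((-3)**2) - 358920/64497 = 128944/9 - 358920*1/64497 = 128944*(1/9) - 119640/21499 = 128944/9 - 119640/21499 = 2771090296/193491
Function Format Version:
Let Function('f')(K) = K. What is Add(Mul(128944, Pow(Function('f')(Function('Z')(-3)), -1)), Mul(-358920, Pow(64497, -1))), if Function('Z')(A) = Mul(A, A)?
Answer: Rational(2771090296, 193491) ≈ 14322.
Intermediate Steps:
Function('Z')(A) = Pow(A, 2)
Add(Mul(128944, Pow(Function('f')(Function('Z')(-3)), -1)), Mul(-358920, Pow(64497, -1))) = Add(Mul(128944, Pow(Pow(-3, 2), -1)), Mul(-358920, Pow(64497, -1))) = Add(Mul(128944, Pow(9, -1)), Mul(-358920, Rational(1, 64497))) = Add(Mul(128944, Rational(1, 9)), Rational(-119640, 21499)) = Add(Rational(128944, 9), Rational(-119640, 21499)) = Rational(2771090296, 193491)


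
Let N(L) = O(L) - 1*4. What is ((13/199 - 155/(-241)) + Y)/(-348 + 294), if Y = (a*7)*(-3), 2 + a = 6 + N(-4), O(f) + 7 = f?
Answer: -1234723/287754 ≈ -4.2909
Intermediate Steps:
O(f) = -7 + f
N(L) = -11 + L (N(L) = (-7 + L) - 1*4 = (-7 + L) - 4 = -11 + L)
a = -11 (a = -2 + (6 + (-11 - 4)) = -2 + (6 - 15) = -2 - 9 = -11)
Y = 231 (Y = -11*7*(-3) = -77*(-3) = 231)
((13/199 - 155/(-241)) + Y)/(-348 + 294) = ((13/199 - 155/(-241)) + 231)/(-348 + 294) = ((13*(1/199) - 155*(-1/241)) + 231)/(-54) = ((13/199 + 155/241) + 231)*(-1/54) = (33978/47959 + 231)*(-1/54) = (11112507/47959)*(-1/54) = -1234723/287754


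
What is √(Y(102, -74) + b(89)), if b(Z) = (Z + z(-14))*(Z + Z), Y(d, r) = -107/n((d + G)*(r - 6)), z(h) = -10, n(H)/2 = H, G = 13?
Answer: √11902081722/920 ≈ 118.58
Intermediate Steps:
n(H) = 2*H
Y(d, r) = -107/(2*(-6 + r)*(13 + d)) (Y(d, r) = -107*1/(2*(d + 13)*(r - 6)) = -107*1/(2*(-6 + r)*(13 + d)) = -107/(2*(-6 + r)*(13 + d)))
b(Z) = 2*Z*(-10 + Z) (b(Z) = (Z - 10)*(Z + Z) = (-10 + Z)*(2*Z) = 2*Z*(-10 + Z))
√(Y(102, -74) + b(89)) = √(-107/(-156 - 12*102 + 26*(-74) + 2*102*(-74)) + 2*89*(-10 + 89)) = √(-107/(-156 - 1224 - 1924 - 15096) + 2*89*79) = √(-107/(-18400) + 14062) = √(-107*(-1/18400) + 14062) = √(107/18400 + 14062) = √(258740907/18400) = √11902081722/920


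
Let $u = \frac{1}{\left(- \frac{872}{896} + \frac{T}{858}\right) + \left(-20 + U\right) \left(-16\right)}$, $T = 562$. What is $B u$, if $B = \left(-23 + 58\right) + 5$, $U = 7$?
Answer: $\frac{384384}{1995739} \approx 0.1926$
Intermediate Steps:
$B = 40$ ($B = 35 + 5 = 40$)
$u = \frac{48048}{9978695}$ ($u = \frac{1}{\left(- \frac{872}{896} + \frac{562}{858}\right) + \left(-20 + 7\right) \left(-16\right)} = \frac{1}{\left(\left(-872\right) \frac{1}{896} + 562 \cdot \frac{1}{858}\right) - -208} = \frac{1}{\left(- \frac{109}{112} + \frac{281}{429}\right) + 208} = \frac{1}{- \frac{15289}{48048} + 208} = \frac{1}{\frac{9978695}{48048}} = \frac{48048}{9978695} \approx 0.0048151$)
$B u = 40 \cdot \frac{48048}{9978695} = \frac{384384}{1995739}$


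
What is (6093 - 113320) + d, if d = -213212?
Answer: -320439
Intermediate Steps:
(6093 - 113320) + d = (6093 - 113320) - 213212 = -107227 - 213212 = -320439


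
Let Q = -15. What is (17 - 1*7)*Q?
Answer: -150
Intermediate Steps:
(17 - 1*7)*Q = (17 - 1*7)*(-15) = (17 - 7)*(-15) = 10*(-15) = -150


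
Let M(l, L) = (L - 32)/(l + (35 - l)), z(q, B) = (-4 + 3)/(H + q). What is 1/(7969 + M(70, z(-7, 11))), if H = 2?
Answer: 175/1394416 ≈ 0.00012550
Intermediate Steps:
z(q, B) = -1/(2 + q) (z(q, B) = (-4 + 3)/(2 + q) = -1/(2 + q))
M(l, L) = -32/35 + L/35 (M(l, L) = (-32 + L)/35 = (-32 + L)*(1/35) = -32/35 + L/35)
1/(7969 + M(70, z(-7, 11))) = 1/(7969 + (-32/35 + (-1/(2 - 7))/35)) = 1/(7969 + (-32/35 + (-1/(-5))/35)) = 1/(7969 + (-32/35 + (-1*(-⅕))/35)) = 1/(7969 + (-32/35 + (1/35)*(⅕))) = 1/(7969 + (-32/35 + 1/175)) = 1/(7969 - 159/175) = 1/(1394416/175) = 175/1394416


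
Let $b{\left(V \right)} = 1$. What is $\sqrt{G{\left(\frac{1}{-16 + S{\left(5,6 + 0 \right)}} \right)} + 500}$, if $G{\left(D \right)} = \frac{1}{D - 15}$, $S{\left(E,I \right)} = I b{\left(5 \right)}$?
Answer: $\frac{\sqrt{11398990}}{151} \approx 22.359$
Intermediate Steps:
$S{\left(E,I \right)} = I$ ($S{\left(E,I \right)} = I 1 = I$)
$G{\left(D \right)} = \frac{1}{-15 + D}$
$\sqrt{G{\left(\frac{1}{-16 + S{\left(5,6 + 0 \right)}} \right)} + 500} = \sqrt{\frac{1}{-15 + \frac{1}{-16 + \left(6 + 0\right)}} + 500} = \sqrt{\frac{1}{-15 + \frac{1}{-16 + 6}} + 500} = \sqrt{\frac{1}{-15 + \frac{1}{-10}} + 500} = \sqrt{\frac{1}{-15 - \frac{1}{10}} + 500} = \sqrt{\frac{1}{- \frac{151}{10}} + 500} = \sqrt{- \frac{10}{151} + 500} = \sqrt{\frac{75490}{151}} = \frac{\sqrt{11398990}}{151}$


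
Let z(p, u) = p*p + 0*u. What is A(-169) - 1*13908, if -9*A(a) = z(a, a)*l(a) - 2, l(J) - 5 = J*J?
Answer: -815998696/9 ≈ -9.0666e+7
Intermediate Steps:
l(J) = 5 + J**2 (l(J) = 5 + J*J = 5 + J**2)
z(p, u) = p**2 (z(p, u) = p**2 + 0 = p**2)
A(a) = 2/9 - a**2*(5 + a**2)/9 (A(a) = -(a**2*(5 + a**2) - 2)/9 = -(-2 + a**2*(5 + a**2))/9 = 2/9 - a**2*(5 + a**2)/9)
A(-169) - 1*13908 = (2/9 - 5/9*(-169)**2 - 1/9*(-169)**4) - 1*13908 = (2/9 - 5/9*28561 - 1/9*815730721) - 13908 = (2/9 - 142805/9 - 815730721/9) - 13908 = -815873524/9 - 13908 = -815998696/9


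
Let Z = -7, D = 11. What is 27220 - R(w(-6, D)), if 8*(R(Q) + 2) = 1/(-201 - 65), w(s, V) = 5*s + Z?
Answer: 57928417/2128 ≈ 27222.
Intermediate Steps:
w(s, V) = -7 + 5*s (w(s, V) = 5*s - 7 = -7 + 5*s)
R(Q) = -4257/2128 (R(Q) = -2 + 1/(8*(-201 - 65)) = -2 + (1/8)/(-266) = -2 + (1/8)*(-1/266) = -2 - 1/2128 = -4257/2128)
27220 - R(w(-6, D)) = 27220 - 1*(-4257/2128) = 27220 + 4257/2128 = 57928417/2128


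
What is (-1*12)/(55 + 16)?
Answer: -12/71 ≈ -0.16901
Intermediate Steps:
(-1*12)/(55 + 16) = -12/71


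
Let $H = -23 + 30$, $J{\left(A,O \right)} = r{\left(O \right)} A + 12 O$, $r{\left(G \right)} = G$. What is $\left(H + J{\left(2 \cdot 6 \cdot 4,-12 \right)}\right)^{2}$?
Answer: $508369$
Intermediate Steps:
$J{\left(A,O \right)} = 12 O + A O$ ($J{\left(A,O \right)} = O A + 12 O = A O + 12 O = 12 O + A O$)
$H = 7$
$\left(H + J{\left(2 \cdot 6 \cdot 4,-12 \right)}\right)^{2} = \left(7 - 12 \left(12 + 2 \cdot 6 \cdot 4\right)\right)^{2} = \left(7 - 12 \left(12 + 12 \cdot 4\right)\right)^{2} = \left(7 - 12 \left(12 + 48\right)\right)^{2} = \left(7 - 720\right)^{2} = \left(-713\right)^{2} = 508369$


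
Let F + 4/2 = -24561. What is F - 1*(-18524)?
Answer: -6039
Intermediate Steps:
F = -24563 (F = -2 - 24561 = -24563)
F - 1*(-18524) = -24563 - 1*(-18524) = -24563 + 18524 = -6039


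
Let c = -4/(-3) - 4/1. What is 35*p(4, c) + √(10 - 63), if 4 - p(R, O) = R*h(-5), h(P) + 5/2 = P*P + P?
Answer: -2310 + I*√53 ≈ -2310.0 + 7.2801*I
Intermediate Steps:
h(P) = -5/2 + P + P² (h(P) = -5/2 + (P*P + P) = -5/2 + (P² + P) = -5/2 + (P + P²) = -5/2 + P + P²)
c = -8/3 (c = -4*(-⅓) - 4*1 = 4/3 - 4 = -8/3 ≈ -2.6667)
p(R, O) = 4 - 35*R/2 (p(R, O) = 4 - R*(-5/2 - 5 + (-5)²) = 4 - R*(-5/2 - 5 + 25) = 4 - R*35/2 = 4 - 35*R/2)
35*p(4, c) + √(10 - 63) = 35*(4 - 35/2*4) + √(10 - 63) = 35*(4 - 70) + √(-53) = 35*(-66) + I*√53 = -2310 + I*√53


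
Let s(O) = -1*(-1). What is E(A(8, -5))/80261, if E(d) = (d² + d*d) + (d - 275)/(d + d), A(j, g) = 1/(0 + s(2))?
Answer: -135/80261 ≈ -0.0016820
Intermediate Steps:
s(O) = 1
A(j, g) = 1 (A(j, g) = 1/(0 + 1) = 1/1 = 1)
E(d) = 2*d² + (-275 + d)/(2*d) (E(d) = (d² + d²) + (-275 + d)/((2*d)) = 2*d² + (-275 + d)*(1/(2*d)) = 2*d² + (-275 + d)/(2*d))
E(A(8, -5))/80261 = ((½)*(-275 + 1 + 4*1³)/1)/80261 = ((½)*1*(-275 + 1 + 4*1))*(1/80261) = ((½)*1*(-275 + 1 + 4))*(1/80261) = ((½)*1*(-270))*(1/80261) = -135*1/80261 = -135/80261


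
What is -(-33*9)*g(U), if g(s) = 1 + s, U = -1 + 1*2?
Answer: 594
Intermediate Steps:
U = 1 (U = -1 + 2 = 1)
-(-33*9)*g(U) = -(-33*9)*(1 + 1) = -(-297)*2 = -1*(-594) = 594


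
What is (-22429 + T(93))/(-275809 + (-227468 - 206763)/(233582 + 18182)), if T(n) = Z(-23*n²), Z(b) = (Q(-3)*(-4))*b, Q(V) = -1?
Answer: 205977443668/69439211307 ≈ 2.9663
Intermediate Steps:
Z(b) = 4*b (Z(b) = (-1*(-4))*b = 4*b)
T(n) = -92*n² (T(n) = 4*(-23*n²) = -92*n²)
(-22429 + T(93))/(-275809 + (-227468 - 206763)/(233582 + 18182)) = (-22429 - 92*93²)/(-275809 + (-227468 - 206763)/(233582 + 18182)) = (-22429 - 92*8649)/(-275809 - 434231/251764) = (-22429 - 795708)/(-275809 - 434231*1/251764) = -818137/(-275809 - 434231/251764) = -818137/(-69439211307/251764) = -818137*(-251764/69439211307) = 205977443668/69439211307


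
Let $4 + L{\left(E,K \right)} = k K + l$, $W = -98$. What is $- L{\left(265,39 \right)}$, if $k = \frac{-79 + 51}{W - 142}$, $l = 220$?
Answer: $- \frac{4411}{20} \approx -220.55$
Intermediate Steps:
$k = \frac{7}{60}$ ($k = \frac{-79 + 51}{-98 - 142} = - \frac{28}{-240} = \left(-28\right) \left(- \frac{1}{240}\right) = \frac{7}{60} \approx 0.11667$)
$L{\left(E,K \right)} = 216 + \frac{7 K}{60}$ ($L{\left(E,K \right)} = -4 + \left(\frac{7 K}{60} + 220\right) = -4 + \left(220 + \frac{7 K}{60}\right) = 216 + \frac{7 K}{60}$)
$- L{\left(265,39 \right)} = - (216 + \frac{7}{60} \cdot 39) = - (216 + \frac{91}{20}) = \left(-1\right) \frac{4411}{20} = - \frac{4411}{20}$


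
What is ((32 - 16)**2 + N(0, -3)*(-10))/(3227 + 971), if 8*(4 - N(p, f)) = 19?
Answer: 959/16792 ≈ 0.057111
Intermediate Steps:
N(p, f) = 13/8 (N(p, f) = 4 - 1/8*19 = 4 - 19/8 = 13/8)
((32 - 16)**2 + N(0, -3)*(-10))/(3227 + 971) = ((32 - 16)**2 + (13/8)*(-10))/(3227 + 971) = (16**2 - 65/4)/4198 = (256 - 65/4)*(1/4198) = (959/4)*(1/4198) = 959/16792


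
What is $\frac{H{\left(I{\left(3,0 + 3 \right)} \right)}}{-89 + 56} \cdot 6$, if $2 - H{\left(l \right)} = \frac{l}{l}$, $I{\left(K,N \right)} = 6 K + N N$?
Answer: $- \frac{2}{11} \approx -0.18182$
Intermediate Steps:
$I{\left(K,N \right)} = N^{2} + 6 K$ ($I{\left(K,N \right)} = 6 K + N^{2} = N^{2} + 6 K$)
$H{\left(l \right)} = 1$ ($H{\left(l \right)} = 2 - \frac{l}{l} = 2 - 1 = 1$)
$\frac{H{\left(I{\left(3,0 + 3 \right)} \right)}}{-89 + 56} \cdot 6 = 1 \frac{1}{-89 + 56} \cdot 6 = 1 \frac{1}{-33} \cdot 6 = 1 \left(- \frac{1}{33}\right) 6 = \left(- \frac{1}{33}\right) 6 = - \frac{2}{11}$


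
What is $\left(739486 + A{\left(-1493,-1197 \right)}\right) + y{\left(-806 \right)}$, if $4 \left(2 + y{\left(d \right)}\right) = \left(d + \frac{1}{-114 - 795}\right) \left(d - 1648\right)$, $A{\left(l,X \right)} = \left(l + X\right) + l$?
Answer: $\frac{745248301}{606} \approx 1.2298 \cdot 10^{6}$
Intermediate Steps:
$A{\left(l,X \right)} = X + 2 l$ ($A{\left(l,X \right)} = \left(X + l\right) + l = X + 2 l$)
$y{\left(d \right)} = -2 + \frac{\left(-1648 + d\right) \left(- \frac{1}{909} + d\right)}{4}$ ($y{\left(d \right)} = -2 + \frac{\left(d + \frac{1}{-114 - 795}\right) \left(d - 1648\right)}{4} = -2 + \frac{\left(d + \frac{1}{-909}\right) \left(-1648 + d\right)}{4} = -2 + \frac{\left(d - \frac{1}{909}\right) \left(-1648 + d\right)}{4} = -2 + \frac{\left(- \frac{1}{909} + d\right) \left(-1648 + d\right)}{4} = -2 + \frac{\left(-1648 + d\right) \left(- \frac{1}{909} + d\right)}{4}$)
$\left(739486 + A{\left(-1493,-1197 \right)}\right) + y{\left(-806 \right)} = \left(739486 + \left(-1197 + 2 \left(-1493\right)\right)\right) - \left(- \frac{201234829}{606} - 162409\right) = \left(739486 - 4183\right) + \left(- \frac{1406}{909} + \frac{603707299}{1818} + \frac{1}{4} \cdot 649636\right) = \left(739486 - 4183\right) + \left(- \frac{1406}{909} + \frac{603707299}{1818} + 162409\right) = 735303 + \frac{299654683}{606} = \frac{745248301}{606}$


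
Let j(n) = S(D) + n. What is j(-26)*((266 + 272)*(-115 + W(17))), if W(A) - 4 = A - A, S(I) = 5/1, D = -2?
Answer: 1254078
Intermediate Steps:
S(I) = 5 (S(I) = 5*1 = 5)
W(A) = 4 (W(A) = 4 + (A - A) = 4 + 0 = 4)
j(n) = 5 + n
j(-26)*((266 + 272)*(-115 + W(17))) = (5 - 26)*((266 + 272)*(-115 + 4)) = -11298*(-111) = -21*(-59718) = 1254078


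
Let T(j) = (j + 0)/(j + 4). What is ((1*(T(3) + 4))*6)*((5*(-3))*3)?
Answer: -8370/7 ≈ -1195.7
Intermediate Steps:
T(j) = j/(4 + j)
((1*(T(3) + 4))*6)*((5*(-3))*3) = ((1*(3/(4 + 3) + 4))*6)*((5*(-3))*3) = ((1*(3/7 + 4))*6)*(-15*3) = ((1*(3*(⅐) + 4))*6)*(-45) = ((1*(3/7 + 4))*6)*(-45) = ((1*(31/7))*6)*(-45) = ((31/7)*6)*(-45) = (186/7)*(-45) = -8370/7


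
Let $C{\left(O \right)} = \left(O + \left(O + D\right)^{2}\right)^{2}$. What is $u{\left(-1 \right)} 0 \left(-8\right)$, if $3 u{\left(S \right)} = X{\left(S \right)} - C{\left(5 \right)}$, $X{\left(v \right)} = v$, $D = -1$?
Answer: $0$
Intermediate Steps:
$C{\left(O \right)} = \left(O + \left(-1 + O\right)^{2}\right)^{2}$ ($C{\left(O \right)} = \left(O + \left(O - 1\right)^{2}\right)^{2} = \left(O + \left(-1 + O\right)^{2}\right)^{2}$)
$u{\left(S \right)} = -147 + \frac{S}{3}$ ($u{\left(S \right)} = \frac{S - \left(5 + \left(-1 + 5\right)^{2}\right)^{2}}{3} = \frac{S - \left(5 + 4^{2}\right)^{2}}{3} = \frac{S - \left(5 + 16\right)^{2}}{3} = \frac{S - 21^{2}}{3} = \frac{S - 441}{3} = \frac{-441 + S}{3} = -147 + \frac{S}{3}$)
$u{\left(-1 \right)} 0 \left(-8\right) = \left(-147 + \frac{1}{3} \left(-1\right)\right) 0 \left(-8\right) = \left(-147 - \frac{1}{3}\right) 0 \left(-8\right) = \left(- \frac{442}{3}\right) 0 \left(-8\right) = 0 \left(-8\right) = 0$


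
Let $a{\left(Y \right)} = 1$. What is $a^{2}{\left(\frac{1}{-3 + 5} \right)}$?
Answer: $1$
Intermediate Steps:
$a^{2}{\left(\frac{1}{-3 + 5} \right)} = 1^{2} = 1$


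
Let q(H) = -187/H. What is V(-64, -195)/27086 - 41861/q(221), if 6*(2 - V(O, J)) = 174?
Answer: 14740011301/297946 ≈ 49472.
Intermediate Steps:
V(O, J) = -27 (V(O, J) = 2 - 1/6*174 = 2 - 29 = -27)
V(-64, -195)/27086 - 41861/q(221) = -27/27086 - 41861/((-187/221)) = -27*1/27086 - 41861/((-187*1/221)) = -27/27086 - 41861/(-11/13) = -27/27086 - 41861*(-13/11) = -27/27086 + 544193/11 = 14740011301/297946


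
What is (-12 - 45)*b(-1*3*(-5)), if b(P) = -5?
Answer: 285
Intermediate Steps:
(-12 - 45)*b(-1*3*(-5)) = (-12 - 45)*(-5) = -57*(-5) = 285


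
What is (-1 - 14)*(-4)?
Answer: 60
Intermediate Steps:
(-1 - 14)*(-4) = -15*(-4) = 60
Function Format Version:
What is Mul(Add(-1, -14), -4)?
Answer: 60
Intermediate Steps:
Mul(Add(-1, -14), -4) = Mul(-15, -4) = 60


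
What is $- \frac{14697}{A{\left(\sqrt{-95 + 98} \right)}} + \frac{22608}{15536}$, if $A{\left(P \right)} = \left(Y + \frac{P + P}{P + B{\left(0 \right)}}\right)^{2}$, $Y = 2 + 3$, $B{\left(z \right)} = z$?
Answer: $- \frac{14201550}{47579} \approx -298.48$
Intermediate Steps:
$Y = 5$
$A{\left(P \right)} = 49$ ($A{\left(P \right)} = \left(5 + \frac{P + P}{P + 0}\right)^{2} = \left(5 + \frac{2 P}{P}\right)^{2} = \left(5 + 2\right)^{2} = 7^{2} = 49$)
$- \frac{14697}{A{\left(\sqrt{-95 + 98} \right)}} + \frac{22608}{15536} = - \frac{14697}{49} + \frac{22608}{15536} = \left(-14697\right) \frac{1}{49} + 22608 \cdot \frac{1}{15536} = - \frac{14697}{49} + \frac{1413}{971} = - \frac{14201550}{47579}$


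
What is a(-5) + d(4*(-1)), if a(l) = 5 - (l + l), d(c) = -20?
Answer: -5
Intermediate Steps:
a(l) = 5 - 2*l
a(-5) + d(4*(-1)) = (5 - 2*(-5)) - 20 = (5 + 10) - 20 = 15 - 20 = -5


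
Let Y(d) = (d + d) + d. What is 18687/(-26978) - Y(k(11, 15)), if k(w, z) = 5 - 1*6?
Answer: 62247/26978 ≈ 2.3073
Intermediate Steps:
k(w, z) = -1 (k(w, z) = 5 - 6 = -1)
Y(d) = 3*d (Y(d) = 2*d + d = 3*d)
18687/(-26978) - Y(k(11, 15)) = 18687/(-26978) - 3*(-1) = 18687*(-1/26978) - 1*(-3) = -18687/26978 + 3 = 62247/26978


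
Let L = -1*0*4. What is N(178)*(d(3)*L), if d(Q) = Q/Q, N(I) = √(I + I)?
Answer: 0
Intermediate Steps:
L = 0 (L = 0*4 = 0)
N(I) = √2*√I (N(I) = √(2*I) = √2*√I)
d(Q) = 1
N(178)*(d(3)*L) = (√2*√178)*(1*0) = (2*√89)*0 = 0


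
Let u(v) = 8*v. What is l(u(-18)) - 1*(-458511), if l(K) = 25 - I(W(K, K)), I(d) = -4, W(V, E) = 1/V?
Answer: 458540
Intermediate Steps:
l(K) = 29 (l(K) = 25 - 1*(-4) = 25 + 4 = 29)
l(u(-18)) - 1*(-458511) = 29 - 1*(-458511) = 29 + 458511 = 458540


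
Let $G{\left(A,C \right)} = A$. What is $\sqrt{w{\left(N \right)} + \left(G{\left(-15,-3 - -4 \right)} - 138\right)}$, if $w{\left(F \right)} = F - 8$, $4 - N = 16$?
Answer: $i \sqrt{173} \approx 13.153 i$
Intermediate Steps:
$N = -12$ ($N = 4 - 16 = -12$)
$w{\left(F \right)} = -8 + F$ ($w{\left(F \right)} = F - 8 = -8 + F$)
$\sqrt{w{\left(N \right)} + \left(G{\left(-15,-3 - -4 \right)} - 138\right)} = \sqrt{\left(-8 - 12\right) - 153} = \sqrt{-20 - 153} = \sqrt{-173} = i \sqrt{173}$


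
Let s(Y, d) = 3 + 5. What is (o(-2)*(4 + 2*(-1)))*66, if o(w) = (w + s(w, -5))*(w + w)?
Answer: -3168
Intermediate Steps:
s(Y, d) = 8
o(w) = 2*w*(8 + w) (o(w) = (w + 8)*(w + w) = (8 + w)*(2*w) = 2*w*(8 + w))
(o(-2)*(4 + 2*(-1)))*66 = ((2*(-2)*(8 - 2))*(4 + 2*(-1)))*66 = ((2*(-2)*6)*(4 - 2))*66 = -24*2*66 = -48*66 = -3168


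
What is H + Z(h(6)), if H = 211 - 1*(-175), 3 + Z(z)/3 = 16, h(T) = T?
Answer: 425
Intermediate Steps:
Z(z) = 39 (Z(z) = -9 + 3*16 = -9 + 48 = 39)
H = 386 (H = 211 + 175 = 386)
H + Z(h(6)) = 386 + 39 = 425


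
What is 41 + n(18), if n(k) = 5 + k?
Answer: 64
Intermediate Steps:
41 + n(18) = 41 + (5 + 18) = 41 + 23 = 64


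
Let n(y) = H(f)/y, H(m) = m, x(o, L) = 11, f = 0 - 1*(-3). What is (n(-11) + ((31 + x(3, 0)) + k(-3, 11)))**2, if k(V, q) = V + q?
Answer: 299209/121 ≈ 2472.8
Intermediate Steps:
f = 3 (f = 0 + 3 = 3)
n(y) = 3/y
(n(-11) + ((31 + x(3, 0)) + k(-3, 11)))**2 = (3/(-11) + ((31 + 11) + (-3 + 11)))**2 = (3*(-1/11) + (42 + 8))**2 = (-3/11 + 50)**2 = (547/11)**2 = 299209/121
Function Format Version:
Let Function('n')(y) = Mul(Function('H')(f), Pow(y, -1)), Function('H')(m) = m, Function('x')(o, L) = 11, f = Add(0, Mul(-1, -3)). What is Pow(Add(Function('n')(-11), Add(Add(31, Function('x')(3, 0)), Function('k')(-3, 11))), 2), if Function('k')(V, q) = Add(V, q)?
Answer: Rational(299209, 121) ≈ 2472.8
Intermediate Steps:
f = 3 (f = Add(0, 3) = 3)
Function('n')(y) = Mul(3, Pow(y, -1))
Pow(Add(Function('n')(-11), Add(Add(31, Function('x')(3, 0)), Function('k')(-3, 11))), 2) = Pow(Add(Mul(3, Pow(-11, -1)), Add(Add(31, 11), Add(-3, 11))), 2) = Pow(Add(Mul(3, Rational(-1, 11)), Add(42, 8)), 2) = Pow(Add(Rational(-3, 11), 50), 2) = Pow(Rational(547, 11), 2) = Rational(299209, 121)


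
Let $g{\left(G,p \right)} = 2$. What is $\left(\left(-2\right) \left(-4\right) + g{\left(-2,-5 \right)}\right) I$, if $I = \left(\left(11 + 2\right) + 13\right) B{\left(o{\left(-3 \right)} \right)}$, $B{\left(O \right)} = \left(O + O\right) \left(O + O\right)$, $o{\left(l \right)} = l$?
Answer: $9360$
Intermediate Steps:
$B{\left(O \right)} = 4 O^{2}$ ($B{\left(O \right)} = 2 O 2 O = 4 O^{2}$)
$I = 936$ ($I = \left(\left(11 + 2\right) + 13\right) 4 \left(-3\right)^{2} = \left(13 + 13\right) 4 \cdot 9 = 26 \cdot 36 = 936$)
$\left(\left(-2\right) \left(-4\right) + g{\left(-2,-5 \right)}\right) I = \left(\left(-2\right) \left(-4\right) + 2\right) 936 = \left(8 + 2\right) 936 = 10 \cdot 936 = 9360$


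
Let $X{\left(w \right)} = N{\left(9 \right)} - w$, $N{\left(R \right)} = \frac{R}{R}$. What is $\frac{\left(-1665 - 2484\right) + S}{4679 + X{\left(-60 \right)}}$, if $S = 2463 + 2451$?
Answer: $\frac{51}{316} \approx 0.16139$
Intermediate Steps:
$N{\left(R \right)} = 1$
$X{\left(w \right)} = 1 - w$
$S = 4914$
$\frac{\left(-1665 - 2484\right) + S}{4679 + X{\left(-60 \right)}} = \frac{\left(-1665 - 2484\right) + 4914}{4679 + \left(1 - -60\right)} = \frac{\left(-1665 - 2484\right) + 4914}{4679 + \left(1 + 60\right)} = \frac{-4149 + 4914}{4679 + 61} = \frac{765}{4740} = 765 \cdot \frac{1}{4740} = \frac{51}{316}$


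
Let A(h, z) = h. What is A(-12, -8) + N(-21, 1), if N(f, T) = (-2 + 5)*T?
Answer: -9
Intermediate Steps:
N(f, T) = 3*T
A(-12, -8) + N(-21, 1) = -12 + 3*1 = -12 + 3 = -9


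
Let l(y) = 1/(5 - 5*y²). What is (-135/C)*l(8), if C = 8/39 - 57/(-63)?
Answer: 39/101 ≈ 0.38614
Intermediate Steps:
C = 101/91 (C = 8*(1/39) - 57*(-1/63) = 8/39 + 19/21 = 101/91 ≈ 1.1099)
(-135/C)*l(8) = (-135/101/91)*(-1/(-5 + 5*8²)) = (-135*91/101)*(-1/(-5 + 5*64)) = -(-12285)/(101*(-5 + 320)) = -(-12285)/(101*315) = -12285/101*(-1/315) = 39/101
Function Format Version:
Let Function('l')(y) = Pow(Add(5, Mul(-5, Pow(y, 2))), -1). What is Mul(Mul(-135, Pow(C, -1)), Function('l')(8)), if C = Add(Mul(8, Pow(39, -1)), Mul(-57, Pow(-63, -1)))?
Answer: Rational(39, 101) ≈ 0.38614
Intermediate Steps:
C = Rational(101, 91) (C = Add(Mul(8, Rational(1, 39)), Mul(-57, Rational(-1, 63))) = Add(Rational(8, 39), Rational(19, 21)) = Rational(101, 91) ≈ 1.1099)
Mul(Mul(-135, Pow(C, -1)), Function('l')(8)) = Mul(Mul(-135, Pow(Rational(101, 91), -1)), Mul(-1, Pow(Add(-5, Mul(5, Pow(8, 2))), -1))) = Mul(Mul(-135, Rational(91, 101)), Mul(-1, Pow(Add(-5, Mul(5, 64)), -1))) = Mul(Rational(-12285, 101), Mul(-1, Pow(Add(-5, 320), -1))) = Mul(Rational(-12285, 101), Mul(-1, Pow(315, -1))) = Mul(Rational(-12285, 101), Mul(-1, Rational(1, 315))) = Mul(Rational(-12285, 101), Rational(-1, 315)) = Rational(39, 101)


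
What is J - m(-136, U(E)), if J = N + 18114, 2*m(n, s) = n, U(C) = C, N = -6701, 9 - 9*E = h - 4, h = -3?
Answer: 11481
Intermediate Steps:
E = 16/9 (E = 1 - (-3 - 4)/9 = 1 - 1/9*(-7) = 1 + 7/9 = 16/9 ≈ 1.7778)
m(n, s) = n/2
J = 11413 (J = -6701 + 18114 = 11413)
J - m(-136, U(E)) = 11413 - (-136)/2 = 11413 - 1*(-68) = 11413 + 68 = 11481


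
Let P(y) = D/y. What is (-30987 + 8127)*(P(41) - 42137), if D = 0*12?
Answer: 963251820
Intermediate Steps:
D = 0
P(y) = 0 (P(y) = 0/y = 0)
(-30987 + 8127)*(P(41) - 42137) = (-30987 + 8127)*(0 - 42137) = -22860*(-42137) = 963251820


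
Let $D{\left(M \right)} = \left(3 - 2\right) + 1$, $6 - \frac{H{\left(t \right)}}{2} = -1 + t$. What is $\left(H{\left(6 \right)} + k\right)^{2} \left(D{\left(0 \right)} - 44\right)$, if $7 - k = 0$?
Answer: $-3402$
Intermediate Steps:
$H{\left(t \right)} = 14 - 2 t$ ($H{\left(t \right)} = 12 - 2 \left(-1 + t\right) = 12 - \left(-2 + 2 t\right) = 14 - 2 t$)
$k = 7$ ($k = 7 - 0 = 7 + 0 = 7$)
$D{\left(M \right)} = 2$ ($D{\left(M \right)} = 1 + 1 = 2$)
$\left(H{\left(6 \right)} + k\right)^{2} \left(D{\left(0 \right)} - 44\right) = \left(\left(14 - 12\right) + 7\right)^{2} \left(2 - 44\right) = \left(\left(14 - 12\right) + 7\right)^{2} \left(-42\right) = \left(2 + 7\right)^{2} \left(-42\right) = 9^{2} \left(-42\right) = 81 \left(-42\right) = -3402$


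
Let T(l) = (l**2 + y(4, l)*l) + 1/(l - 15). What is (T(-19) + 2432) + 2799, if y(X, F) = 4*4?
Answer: 179791/34 ≈ 5288.0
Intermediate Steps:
y(X, F) = 16
T(l) = l**2 + 1/(-15 + l) + 16*l (T(l) = (l**2 + 16*l) + 1/(l - 15) = (l**2 + 16*l) + 1/(-15 + l) = l**2 + 1/(-15 + l) + 16*l)
(T(-19) + 2432) + 2799 = ((1 + (-19)**2 + (-19)**3 - 240*(-19))/(-15 - 19) + 2432) + 2799 = ((1 + 361 - 6859 + 4560)/(-34) + 2432) + 2799 = (-1/34*(-1937) + 2432) + 2799 = (1937/34 + 2432) + 2799 = 84625/34 + 2799 = 179791/34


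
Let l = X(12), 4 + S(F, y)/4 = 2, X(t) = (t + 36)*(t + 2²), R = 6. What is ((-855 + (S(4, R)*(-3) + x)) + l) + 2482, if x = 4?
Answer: 2423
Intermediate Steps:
X(t) = (4 + t)*(36 + t) (X(t) = (36 + t)*(t + 4) = (36 + t)*(4 + t) = (4 + t)*(36 + t))
S(F, y) = -8 (S(F, y) = -16 + 4*2 = -16 + 8 = -8)
l = 768 (l = 144 + 12² + 40*12 = 144 + 144 + 480 = 768)
((-855 + (S(4, R)*(-3) + x)) + l) + 2482 = ((-855 + (-8*(-3) + 4)) + 768) + 2482 = ((-855 + (24 + 4)) + 768) + 2482 = ((-855 + 28) + 768) + 2482 = (-827 + 768) + 2482 = -59 + 2482 = 2423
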